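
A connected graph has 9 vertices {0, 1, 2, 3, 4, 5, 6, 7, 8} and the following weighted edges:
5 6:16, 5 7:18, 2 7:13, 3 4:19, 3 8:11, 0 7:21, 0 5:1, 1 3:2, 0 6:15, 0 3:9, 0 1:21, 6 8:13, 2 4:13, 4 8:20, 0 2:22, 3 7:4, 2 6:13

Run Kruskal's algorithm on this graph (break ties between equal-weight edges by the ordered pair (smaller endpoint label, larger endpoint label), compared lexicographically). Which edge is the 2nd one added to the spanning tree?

1-3

Kruskal: consider edges lightest-first.
0 5 (1): add — endpoints in different components.
1 3 (2): add — endpoints in different components.
3 7 (4): add — endpoints in different components.
0 3 (9): add — endpoints in different components.
3 8 (11): add — endpoints in different components.
2 4 (13): add — endpoints in different components.
2 6 (13): add — endpoints in different components.
2 7 (13): add — endpoints in different components.
The 2nd edge added is 1 3.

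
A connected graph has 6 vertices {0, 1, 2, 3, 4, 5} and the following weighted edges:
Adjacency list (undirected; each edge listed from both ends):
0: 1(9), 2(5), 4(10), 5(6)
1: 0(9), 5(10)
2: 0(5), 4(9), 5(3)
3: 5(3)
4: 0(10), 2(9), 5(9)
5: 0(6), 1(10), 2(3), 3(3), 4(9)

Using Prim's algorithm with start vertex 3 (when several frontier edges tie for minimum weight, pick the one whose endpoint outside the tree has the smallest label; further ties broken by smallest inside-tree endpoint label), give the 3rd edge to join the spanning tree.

Prim's algorithm from 3:
Step 1: frontier [3-5 3] → take 3-5 (3); add 5.
Step 2: frontier [2-5 3, 0-5 6, 4-5 9, 1-5 10] → take 2-5 (3); add 2.
Step 3: frontier [0-2 5, 2-4 9, 0-5 6, 4-5 9, 1-5 10] → take 0-2 (5); add 0.
Step 4: frontier [0-1 9, 0-4 10, 2-4 9, 4-5 9, 1-5 10] → take 0-1 (9); add 1.
Step 5: frontier [0-4 10, 2-4 9, 4-5 9] → take 2-4 (9); add 4.
The 3rd edge added is 0-2.

0-2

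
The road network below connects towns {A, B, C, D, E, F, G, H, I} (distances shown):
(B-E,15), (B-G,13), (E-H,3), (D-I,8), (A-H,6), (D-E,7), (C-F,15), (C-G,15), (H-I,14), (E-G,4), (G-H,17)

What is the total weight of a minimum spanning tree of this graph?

71

Kruskal's algorithm — process edges by increasing weight (ties by edge label):
E-H (3): add — endpoints in different components.
E-G (4): add — endpoints in different components.
A-H (6): add — endpoints in different components.
D-E (7): add — endpoints in different components.
D-I (8): add — endpoints in different components.
B-G (13): add — endpoints in different components.
H-I (14): skip — H and I already connected.
B-E (15): skip — B and E already connected.
C-F (15): add — endpoints in different components.
C-G (15): add — endpoints in different components.
MST edges: E-H, E-G, A-H, D-E, D-I, B-G, C-F, C-G; total weight 3+4+6+7+8+13+15+15 = 71.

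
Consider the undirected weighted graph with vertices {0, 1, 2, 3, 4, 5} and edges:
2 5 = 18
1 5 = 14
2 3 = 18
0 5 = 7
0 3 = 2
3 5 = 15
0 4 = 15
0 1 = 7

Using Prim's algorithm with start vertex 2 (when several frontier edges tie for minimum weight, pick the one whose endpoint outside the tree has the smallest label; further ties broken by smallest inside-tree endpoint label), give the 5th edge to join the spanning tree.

0-4

Prim, starting at 2.
Step 1: cheapest edge leaving the tree is 2 3 (18); add 3.
Step 2: cheapest edge leaving the tree is 0 3 (2); add 0.
Step 3: cheapest edge leaving the tree is 0 1 (7); add 1.
Step 4: cheapest edge leaving the tree is 0 5 (7); add 5.
Step 5: cheapest edge leaving the tree is 0 4 (15); add 4.
The 5th edge added is 0 4.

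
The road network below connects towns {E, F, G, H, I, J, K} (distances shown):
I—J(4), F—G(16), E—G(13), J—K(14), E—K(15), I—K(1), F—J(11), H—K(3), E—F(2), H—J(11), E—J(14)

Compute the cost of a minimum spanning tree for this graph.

34

Prim's algorithm from J:
Step 1: frontier [I—J 4, F—J 11, H—J 11, E—J 14, J—K 14] → take I—J (4); add I.
Step 2: frontier [I—K 1, F—J 11, H—J 11, E—J 14, J—K 14] → take I—K (1); add K.
Step 3: frontier [F—J 11, H—J 11, E—J 14, H—K 3, E—K 15] → take H—K (3); add H.
Step 4: frontier [F—J 11, E—J 14, E—K 15] → take F—J (11); add F.
Step 5: frontier [E—F 2, F—G 16, E—J 14, E—K 15] → take E—F (2); add E.
Step 6: frontier [E—G 13, F—G 16] → take E—G (13); add G.
MST edges: I—J, I—K, H—K, F—J, E—F, E—G; total weight 4+1+3+11+2+13 = 34.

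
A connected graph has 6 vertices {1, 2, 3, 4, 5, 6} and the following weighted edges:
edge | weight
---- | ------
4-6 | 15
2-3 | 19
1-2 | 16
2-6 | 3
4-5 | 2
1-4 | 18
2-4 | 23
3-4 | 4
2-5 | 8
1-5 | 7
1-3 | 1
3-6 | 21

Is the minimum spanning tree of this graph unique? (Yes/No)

Kruskal: consider edges lightest-first.
1-3 (1): add — endpoints in different components.
4-5 (2): add — endpoints in different components.
2-6 (3): add — endpoints in different components.
3-4 (4): add — endpoints in different components.
1-5 (7): skip — 1 and 5 already connected.
2-5 (8): add — endpoints in different components.
Every non-tree edge has weight strictly greater than the heaviest edge on the tree path between its endpoints, so the MST is unique.

Yes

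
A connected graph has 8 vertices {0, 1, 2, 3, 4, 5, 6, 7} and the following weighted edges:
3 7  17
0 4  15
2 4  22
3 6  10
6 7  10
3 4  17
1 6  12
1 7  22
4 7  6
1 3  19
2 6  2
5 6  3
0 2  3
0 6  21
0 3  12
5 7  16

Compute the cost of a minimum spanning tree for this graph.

Kruskal's algorithm — process edges by increasing weight (ties by edge label):
2 6 (2): add — endpoints in different components.
0 2 (3): add — endpoints in different components.
5 6 (3): add — endpoints in different components.
4 7 (6): add — endpoints in different components.
3 6 (10): add — endpoints in different components.
6 7 (10): add — endpoints in different components.
0 3 (12): skip — 0 and 3 already connected.
1 6 (12): add — endpoints in different components.
MST edges: 2 6, 0 2, 5 6, 4 7, 3 6, 6 7, 1 6; total weight 2+3+3+6+10+10+12 = 46.

46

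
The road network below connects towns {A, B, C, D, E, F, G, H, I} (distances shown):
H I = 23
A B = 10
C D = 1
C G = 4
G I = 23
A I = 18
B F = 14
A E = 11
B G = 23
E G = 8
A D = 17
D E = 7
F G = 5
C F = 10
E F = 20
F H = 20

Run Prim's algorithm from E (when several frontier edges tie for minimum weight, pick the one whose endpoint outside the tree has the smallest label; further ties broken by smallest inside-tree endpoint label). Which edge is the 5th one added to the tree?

A-E

Prim's algorithm from E:
Step 1: cheapest edge leaving the tree is D E (7); add D.
Step 2: cheapest edge leaving the tree is C D (1); add C.
Step 3: cheapest edge leaving the tree is C G (4); add G.
Step 4: cheapest edge leaving the tree is F G (5); add F.
Step 5: cheapest edge leaving the tree is A E (11); add A.
Step 6: cheapest edge leaving the tree is A B (10); add B.
Step 7: cheapest edge leaving the tree is A I (18); add I.
Step 8: cheapest edge leaving the tree is F H (20); add H.
The 5th edge added is A E.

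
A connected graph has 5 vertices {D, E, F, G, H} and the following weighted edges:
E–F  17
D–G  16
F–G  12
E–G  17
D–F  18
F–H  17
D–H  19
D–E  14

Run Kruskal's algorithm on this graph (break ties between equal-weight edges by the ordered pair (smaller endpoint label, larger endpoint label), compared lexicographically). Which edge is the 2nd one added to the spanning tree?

Kruskal: consider edges lightest-first.
F–G (12): add. Components now {D} {E} {F,G} {H}
D–E (14): add. Components now {D,E} {F,G} {H}
D–G (16): add. Components now {D,E,F,G} {H}
E–F (17): skip — E and F already connected.
E–G (17): skip — E and G already connected.
F–H (17): add. Components now {D,E,F,G,H}
The 2nd edge added is D–E.

D-E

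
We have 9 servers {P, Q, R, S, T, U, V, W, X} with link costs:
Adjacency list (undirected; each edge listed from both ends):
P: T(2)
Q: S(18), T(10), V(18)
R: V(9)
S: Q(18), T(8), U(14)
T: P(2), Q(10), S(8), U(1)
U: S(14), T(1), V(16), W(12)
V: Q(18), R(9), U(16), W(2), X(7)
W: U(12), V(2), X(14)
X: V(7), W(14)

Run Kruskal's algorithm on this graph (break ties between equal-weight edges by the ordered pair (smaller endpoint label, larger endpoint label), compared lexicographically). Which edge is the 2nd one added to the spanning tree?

Sort edges by weight, then run Kruskal:
T–U (1): add — endpoints in different components.
P–T (2): add — endpoints in different components.
V–W (2): add — endpoints in different components.
V–X (7): add — endpoints in different components.
S–T (8): add — endpoints in different components.
R–V (9): add — endpoints in different components.
Q–T (10): add — endpoints in different components.
U–W (12): add — endpoints in different components.
The 2nd edge added is P–T.

P-T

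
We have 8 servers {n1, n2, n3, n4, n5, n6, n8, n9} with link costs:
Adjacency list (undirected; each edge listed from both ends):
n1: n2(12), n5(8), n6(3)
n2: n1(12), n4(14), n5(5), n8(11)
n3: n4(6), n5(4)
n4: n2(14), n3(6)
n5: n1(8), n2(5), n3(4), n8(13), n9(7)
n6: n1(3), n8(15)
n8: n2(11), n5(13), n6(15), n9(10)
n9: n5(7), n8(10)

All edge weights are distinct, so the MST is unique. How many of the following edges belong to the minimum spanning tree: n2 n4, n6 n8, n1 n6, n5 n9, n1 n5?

Kruskal: consider edges lightest-first.
n1 n6 (3): add — endpoints in different components.
n3 n5 (4): add — endpoints in different components.
n2 n5 (5): add — endpoints in different components.
n3 n4 (6): add — endpoints in different components.
n5 n9 (7): add — endpoints in different components.
n1 n5 (8): add — endpoints in different components.
n8 n9 (10): add — endpoints in different components.
MST edge set: {n1 n6, n3 n5, n2 n5, n3 n4, n5 n9, n1 n5, n8 n9}.
Of the listed edges, {n1 n6, n5 n9, n1 n5} are in the MST → 3.

3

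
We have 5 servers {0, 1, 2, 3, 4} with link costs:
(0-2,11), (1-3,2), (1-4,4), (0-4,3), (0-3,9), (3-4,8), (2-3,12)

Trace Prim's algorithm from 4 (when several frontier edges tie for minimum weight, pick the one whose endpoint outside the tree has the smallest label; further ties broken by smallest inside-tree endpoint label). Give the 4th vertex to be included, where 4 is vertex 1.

Prim, starting at 4.
Step 1: cheapest edge leaving the tree is 0-4 (3); add 0.
Step 2: cheapest edge leaving the tree is 1-4 (4); add 1.
Step 3: cheapest edge leaving the tree is 1-3 (2); add 3.
Step 4: cheapest edge leaving the tree is 0-2 (11); add 2.
Vertex order: 4, 0, 1, 3, 2. The 4th vertex is 3.

3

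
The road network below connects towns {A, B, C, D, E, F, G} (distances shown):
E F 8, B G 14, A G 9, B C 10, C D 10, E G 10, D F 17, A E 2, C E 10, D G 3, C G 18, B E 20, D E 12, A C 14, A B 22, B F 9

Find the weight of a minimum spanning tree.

Prim's algorithm from B:
Step 1: cheapest edge leaving the tree is B F (9); add F.
Step 2: cheapest edge leaving the tree is E F (8); add E.
Step 3: cheapest edge leaving the tree is A E (2); add A.
Step 4: cheapest edge leaving the tree is A G (9); add G.
Step 5: cheapest edge leaving the tree is D G (3); add D.
Step 6: cheapest edge leaving the tree is B C (10); add C.
MST edges: B F, E F, A E, A G, D G, B C; total weight 9+8+2+9+3+10 = 41.

41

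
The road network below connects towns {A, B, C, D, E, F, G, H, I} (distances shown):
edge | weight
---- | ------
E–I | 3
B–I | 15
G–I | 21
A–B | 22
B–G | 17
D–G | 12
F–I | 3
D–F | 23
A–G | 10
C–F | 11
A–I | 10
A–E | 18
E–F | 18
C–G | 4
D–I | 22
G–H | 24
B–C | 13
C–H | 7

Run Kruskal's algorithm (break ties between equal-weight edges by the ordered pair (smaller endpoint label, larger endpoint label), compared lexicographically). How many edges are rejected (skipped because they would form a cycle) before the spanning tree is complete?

1

Sort edges by weight, then run Kruskal:
E–I (3): add — endpoints in different components.
F–I (3): add — endpoints in different components.
C–G (4): add — endpoints in different components.
C–H (7): add — endpoints in different components.
A–G (10): add — endpoints in different components.
A–I (10): add — endpoints in different components.
C–F (11): skip — C and F already connected.
D–G (12): add — endpoints in different components.
B–C (13): add — endpoints in different components.
Edges rejected before the tree was complete: 1.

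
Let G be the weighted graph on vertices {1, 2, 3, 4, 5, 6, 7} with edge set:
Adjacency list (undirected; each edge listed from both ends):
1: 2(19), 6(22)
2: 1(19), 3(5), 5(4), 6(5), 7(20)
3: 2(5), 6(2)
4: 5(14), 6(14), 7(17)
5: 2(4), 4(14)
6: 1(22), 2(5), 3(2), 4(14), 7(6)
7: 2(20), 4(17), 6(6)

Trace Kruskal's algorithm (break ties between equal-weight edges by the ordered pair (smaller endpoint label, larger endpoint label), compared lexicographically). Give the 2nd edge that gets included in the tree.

2-5

Sort edges by weight, then run Kruskal:
3–6 (2): add — endpoints in different components.
2–5 (4): add — endpoints in different components.
2–3 (5): add — endpoints in different components.
2–6 (5): skip — 2 and 6 already connected.
6–7 (6): add — endpoints in different components.
4–5 (14): add — endpoints in different components.
4–6 (14): skip — 4 and 6 already connected.
4–7 (17): skip — 4 and 7 already connected.
1–2 (19): add — endpoints in different components.
The 2nd edge added is 2–5.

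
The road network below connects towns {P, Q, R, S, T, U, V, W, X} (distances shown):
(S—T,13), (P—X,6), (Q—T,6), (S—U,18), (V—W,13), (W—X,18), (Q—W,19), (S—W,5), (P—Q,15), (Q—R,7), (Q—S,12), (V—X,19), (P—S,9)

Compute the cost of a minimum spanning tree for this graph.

76

Sort edges by weight, then run Kruskal:
S—W (5): add — endpoints in different components.
P—X (6): add — endpoints in different components.
Q—T (6): add — endpoints in different components.
Q—R (7): add — endpoints in different components.
P—S (9): add — endpoints in different components.
Q—S (12): add — endpoints in different components.
S—T (13): skip — S and T already connected.
V—W (13): add — endpoints in different components.
P—Q (15): skip — P and Q already connected.
S—U (18): add — endpoints in different components.
MST edges: S—W, P—X, Q—T, Q—R, P—S, Q—S, V—W, S—U; total weight 5+6+6+7+9+12+13+18 = 76.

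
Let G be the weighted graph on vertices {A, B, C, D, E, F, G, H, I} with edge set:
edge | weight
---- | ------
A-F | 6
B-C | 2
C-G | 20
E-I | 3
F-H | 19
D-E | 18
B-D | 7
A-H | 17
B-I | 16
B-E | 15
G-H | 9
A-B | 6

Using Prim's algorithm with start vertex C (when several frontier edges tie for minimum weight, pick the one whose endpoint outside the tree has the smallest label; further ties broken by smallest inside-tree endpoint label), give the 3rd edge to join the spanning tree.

A-F

Prim, starting at C.
Step 1: cheapest edge leaving the tree is B-C (2); add B.
Step 2: cheapest edge leaving the tree is A-B (6); add A.
Step 3: cheapest edge leaving the tree is A-F (6); add F.
Step 4: cheapest edge leaving the tree is B-D (7); add D.
Step 5: cheapest edge leaving the tree is B-E (15); add E.
Step 6: cheapest edge leaving the tree is E-I (3); add I.
Step 7: cheapest edge leaving the tree is A-H (17); add H.
Step 8: cheapest edge leaving the tree is G-H (9); add G.
The 3rd edge added is A-F.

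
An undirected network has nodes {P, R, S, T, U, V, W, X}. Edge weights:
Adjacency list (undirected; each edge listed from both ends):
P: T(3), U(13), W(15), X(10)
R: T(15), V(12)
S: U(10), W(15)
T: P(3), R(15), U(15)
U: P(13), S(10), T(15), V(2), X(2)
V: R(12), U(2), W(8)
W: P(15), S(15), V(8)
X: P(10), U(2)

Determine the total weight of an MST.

47

Grow the tree from U using Prim:
Step 1: cheapest edge leaving the tree is U–V (2); add V.
Step 2: cheapest edge leaving the tree is U–X (2); add X.
Step 3: cheapest edge leaving the tree is V–W (8); add W.
Step 4: cheapest edge leaving the tree is P–X (10); add P.
Step 5: cheapest edge leaving the tree is P–T (3); add T.
Step 6: cheapest edge leaving the tree is S–U (10); add S.
Step 7: cheapest edge leaving the tree is R–V (12); add R.
MST edges: U–V, U–X, V–W, P–X, P–T, S–U, R–V; total weight 2+2+8+10+3+10+12 = 47.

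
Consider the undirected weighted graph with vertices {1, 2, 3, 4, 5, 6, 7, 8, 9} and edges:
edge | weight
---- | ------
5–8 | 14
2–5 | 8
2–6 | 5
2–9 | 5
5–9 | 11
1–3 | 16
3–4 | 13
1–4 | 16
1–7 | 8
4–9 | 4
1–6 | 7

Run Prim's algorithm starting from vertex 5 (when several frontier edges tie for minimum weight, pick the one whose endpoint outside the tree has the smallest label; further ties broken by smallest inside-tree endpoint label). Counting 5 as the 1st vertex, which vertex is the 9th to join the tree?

Prim, starting at 5.
Step 1: frontier [2–5 8, 5–9 11, 5–8 14] → take 2–5 (8); add 2.
Step 2: frontier [2–6 5, 2–9 5, 5–9 11, 5–8 14] → take 2–6 (5); add 6.
Step 3: frontier [2–9 5, 5–9 11, 5–8 14, 1–6 7] → take 2–9 (5); add 9.
Step 4: frontier [5–8 14, 1–6 7, 4–9 4] → take 4–9 (4); add 4.
Step 5: frontier [3–4 13, 1–4 16, 5–8 14, 1–6 7] → take 1–6 (7); add 1.
Step 6: frontier [1–7 8, 1–3 16, 3–4 13, 5–8 14] → take 1–7 (8); add 7.
Step 7: frontier [1–3 16, 3–4 13, 5–8 14] → take 3–4 (13); add 3.
Step 8: frontier [5–8 14] → take 5–8 (14); add 8.
Vertex order: 5, 2, 6, 9, 4, 1, 7, 3, 8. The 9th vertex is 8.

8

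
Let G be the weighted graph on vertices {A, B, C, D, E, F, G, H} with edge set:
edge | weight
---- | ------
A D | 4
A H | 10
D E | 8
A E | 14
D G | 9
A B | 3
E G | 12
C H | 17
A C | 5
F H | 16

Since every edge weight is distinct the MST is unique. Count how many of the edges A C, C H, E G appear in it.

1

Kruskal's algorithm — process edges by increasing weight (ties by edge label):
A B (3): add — endpoints in different components.
A D (4): add — endpoints in different components.
A C (5): add — endpoints in different components.
D E (8): add — endpoints in different components.
D G (9): add — endpoints in different components.
A H (10): add — endpoints in different components.
E G (12): skip — E and G already connected.
A E (14): skip — A and E already connected.
F H (16): add — endpoints in different components.
MST edge set: {A B, A D, A C, D E, D G, A H, F H}.
Of the listed edges, {A C} are in the MST → 1.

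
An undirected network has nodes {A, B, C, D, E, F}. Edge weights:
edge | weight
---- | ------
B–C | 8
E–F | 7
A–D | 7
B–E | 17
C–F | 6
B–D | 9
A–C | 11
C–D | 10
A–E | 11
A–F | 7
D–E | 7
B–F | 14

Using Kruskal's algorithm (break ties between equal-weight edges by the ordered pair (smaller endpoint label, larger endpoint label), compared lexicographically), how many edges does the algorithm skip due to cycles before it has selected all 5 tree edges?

Kruskal: consider edges lightest-first.
C–F (6): add — endpoints in different components.
A–D (7): add — endpoints in different components.
A–F (7): add — endpoints in different components.
D–E (7): add — endpoints in different components.
E–F (7): skip — E and F already connected.
B–C (8): add — endpoints in different components.
Edges rejected before the tree was complete: 1.

1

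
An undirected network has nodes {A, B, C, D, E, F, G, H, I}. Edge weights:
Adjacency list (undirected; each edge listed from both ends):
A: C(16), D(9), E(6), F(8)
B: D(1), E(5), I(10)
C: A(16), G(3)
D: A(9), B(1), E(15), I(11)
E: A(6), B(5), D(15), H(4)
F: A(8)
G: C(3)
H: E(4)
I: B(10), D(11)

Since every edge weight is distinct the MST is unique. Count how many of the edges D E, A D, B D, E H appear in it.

2

Kruskal's algorithm — process edges by increasing weight (ties by edge label):
B D (1): add — endpoints in different components.
C G (3): add — endpoints in different components.
E H (4): add — endpoints in different components.
B E (5): add — endpoints in different components.
A E (6): add — endpoints in different components.
A F (8): add — endpoints in different components.
A D (9): skip — A and D already connected.
B I (10): add — endpoints in different components.
D I (11): skip — D and I already connected.
D E (15): skip — D and E already connected.
A C (16): add — endpoints in different components.
MST edge set: {B D, C G, E H, B E, A E, A F, B I, A C}.
Of the listed edges, {B D, E H} are in the MST → 2.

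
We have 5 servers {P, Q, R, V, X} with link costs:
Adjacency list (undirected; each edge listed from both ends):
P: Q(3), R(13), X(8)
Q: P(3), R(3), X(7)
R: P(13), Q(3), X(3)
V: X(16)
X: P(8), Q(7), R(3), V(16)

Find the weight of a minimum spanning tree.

Prim, starting at P.
Step 1: cheapest edge leaving the tree is P Q (3); add Q.
Step 2: cheapest edge leaving the tree is Q R (3); add R.
Step 3: cheapest edge leaving the tree is R X (3); add X.
Step 4: cheapest edge leaving the tree is V X (16); add V.
MST edges: P Q, Q R, R X, V X; total weight 3+3+3+16 = 25.

25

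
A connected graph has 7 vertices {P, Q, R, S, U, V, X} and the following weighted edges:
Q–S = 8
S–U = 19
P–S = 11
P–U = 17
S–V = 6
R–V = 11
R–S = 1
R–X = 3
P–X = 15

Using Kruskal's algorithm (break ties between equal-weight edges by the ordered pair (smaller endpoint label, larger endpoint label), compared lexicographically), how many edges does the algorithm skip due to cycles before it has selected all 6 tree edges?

Sort edges by weight, then run Kruskal:
R–S (1): add — endpoints in different components.
R–X (3): add — endpoints in different components.
S–V (6): add — endpoints in different components.
Q–S (8): add — endpoints in different components.
P–S (11): add — endpoints in different components.
R–V (11): skip — V and R already connected.
P–X (15): skip — X and P already connected.
P–U (17): add — endpoints in different components.
Edges rejected before the tree was complete: 2.

2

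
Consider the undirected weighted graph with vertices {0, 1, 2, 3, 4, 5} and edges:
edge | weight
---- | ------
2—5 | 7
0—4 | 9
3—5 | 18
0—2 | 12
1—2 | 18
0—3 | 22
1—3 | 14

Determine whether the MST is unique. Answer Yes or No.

Sort edges by weight, then run Kruskal:
2—5 (7): add — endpoints in different components.
0—4 (9): add — endpoints in different components.
0—2 (12): add — endpoints in different components.
1—3 (14): add — endpoints in different components.
1—2 (18): add — endpoints in different components.
Non-tree edge 3—5 has weight 18, equal to the heaviest edge on its tree cycle — swapping gives another MST of the same weight. Not unique.

No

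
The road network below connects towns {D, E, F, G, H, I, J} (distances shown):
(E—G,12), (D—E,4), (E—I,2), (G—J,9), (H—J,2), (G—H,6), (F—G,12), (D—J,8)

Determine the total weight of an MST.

34

Sort edges by weight, then run Kruskal:
E—I (2): add — endpoints in different components.
H—J (2): add — endpoints in different components.
D—E (4): add — endpoints in different components.
G—H (6): add — endpoints in different components.
D—J (8): add — endpoints in different components.
G—J (9): skip — G and J already connected.
E—G (12): skip — E and G already connected.
F—G (12): add — endpoints in different components.
MST edges: E—I, H—J, D—E, G—H, D—J, F—G; total weight 2+2+4+6+8+12 = 34.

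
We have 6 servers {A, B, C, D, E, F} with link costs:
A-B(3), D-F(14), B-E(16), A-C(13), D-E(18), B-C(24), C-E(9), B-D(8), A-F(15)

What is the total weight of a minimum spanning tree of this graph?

47

Grow the tree from B using Prim:
Step 1: frontier [A-B 3, B-D 8, B-E 16, B-C 24] → take A-B (3); add A.
Step 2: frontier [A-C 13, A-F 15, B-D 8, B-E 16, B-C 24] → take B-D (8); add D.
Step 3: frontier [A-C 13, A-F 15, B-E 16, B-C 24, D-F 14, D-E 18] → take A-C (13); add C.
Step 4: frontier [A-F 15, B-E 16, C-E 9, D-F 14, D-E 18] → take C-E (9); add E.
Step 5: frontier [A-F 15, D-F 14] → take D-F (14); add F.
MST edges: A-B, B-D, A-C, C-E, D-F; total weight 3+8+13+9+14 = 47.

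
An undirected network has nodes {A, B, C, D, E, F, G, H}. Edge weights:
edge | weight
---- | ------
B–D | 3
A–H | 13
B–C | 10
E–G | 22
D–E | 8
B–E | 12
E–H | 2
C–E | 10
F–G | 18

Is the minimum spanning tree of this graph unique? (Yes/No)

No

Kruskal: consider edges lightest-first.
E–H (2): add — endpoints in different components.
B–D (3): add — endpoints in different components.
D–E (8): add — endpoints in different components.
B–C (10): add — endpoints in different components.
C–E (10): skip — C and E already connected.
B–E (12): skip — B and E already connected.
A–H (13): add — endpoints in different components.
F–G (18): add — endpoints in different components.
E–G (22): add — endpoints in different components.
Non-tree edge C–E has weight 10, equal to the heaviest edge on its tree cycle — swapping gives another MST of the same weight. Not unique.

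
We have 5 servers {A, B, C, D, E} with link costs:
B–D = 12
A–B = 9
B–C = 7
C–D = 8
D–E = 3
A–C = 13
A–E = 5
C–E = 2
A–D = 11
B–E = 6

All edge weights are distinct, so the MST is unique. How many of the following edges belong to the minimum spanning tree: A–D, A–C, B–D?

Kruskal's algorithm — process edges by increasing weight (ties by edge label):
C–E (2): add — endpoints in different components.
D–E (3): add — endpoints in different components.
A–E (5): add — endpoints in different components.
B–E (6): add — endpoints in different components.
MST edge set: {C–E, D–E, A–E, B–E}.
Of the listed edges, {} are in the MST → 0.

0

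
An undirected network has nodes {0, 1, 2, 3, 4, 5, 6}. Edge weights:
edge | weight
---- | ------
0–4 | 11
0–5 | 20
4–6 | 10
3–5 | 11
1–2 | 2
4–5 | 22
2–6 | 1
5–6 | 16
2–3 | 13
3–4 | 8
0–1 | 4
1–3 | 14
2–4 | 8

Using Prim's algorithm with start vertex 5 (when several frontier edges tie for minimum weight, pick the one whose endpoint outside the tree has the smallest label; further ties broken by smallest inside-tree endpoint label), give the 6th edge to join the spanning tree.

0-1

Prim's algorithm from 5:
Step 1: frontier [3–5 11, 5–6 16, 0–5 20, 4–5 22] → take 3–5 (11); add 3.
Step 2: frontier [3–4 8, 2–3 13, 1–3 14, 5–6 16, 0–5 20, 4–5 22] → take 3–4 (8); add 4.
Step 3: frontier [2–3 13, 1–3 14, 2–4 8, 4–6 10, 0–4 11, 5–6 16, 0–5 20] → take 2–4 (8); add 2.
Step 4: frontier [2–6 1, 1–2 2, 1–3 14, 4–6 10, 0–4 11, 5–6 16, 0–5 20] → take 2–6 (1); add 6.
Step 5: frontier [1–2 2, 1–3 14, 0–4 11, 0–5 20] → take 1–2 (2); add 1.
Step 6: frontier [0–1 4, 0–4 11, 0–5 20] → take 0–1 (4); add 0.
The 6th edge added is 0–1.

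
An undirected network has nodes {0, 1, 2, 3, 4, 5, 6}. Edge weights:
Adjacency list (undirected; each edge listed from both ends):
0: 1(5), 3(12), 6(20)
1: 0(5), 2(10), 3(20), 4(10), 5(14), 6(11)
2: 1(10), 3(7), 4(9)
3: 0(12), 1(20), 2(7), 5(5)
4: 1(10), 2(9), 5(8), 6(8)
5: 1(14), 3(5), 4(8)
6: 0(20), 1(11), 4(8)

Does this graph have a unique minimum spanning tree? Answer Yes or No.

Sort edges by weight, then run Kruskal:
0 1 (5): add. Components now {0,1} {2} {3} {4} {5} {6}
3 5 (5): add. Components now {0,1} {2} {3,5} {4} {6}
2 3 (7): add. Components now {0,1} {2,3,5} {4} {6}
4 5 (8): add. Components now {0,1} {2,3,4,5} {6}
4 6 (8): add. Components now {0,1} {2,3,4,5,6}
2 4 (9): skip — 2 and 4 already connected.
1 2 (10): add. Components now {0,1,2,3,4,5,6}
Non-tree edge 1 4 has weight 10, equal to the heaviest edge on its tree cycle — swapping gives another MST of the same weight. Not unique.

No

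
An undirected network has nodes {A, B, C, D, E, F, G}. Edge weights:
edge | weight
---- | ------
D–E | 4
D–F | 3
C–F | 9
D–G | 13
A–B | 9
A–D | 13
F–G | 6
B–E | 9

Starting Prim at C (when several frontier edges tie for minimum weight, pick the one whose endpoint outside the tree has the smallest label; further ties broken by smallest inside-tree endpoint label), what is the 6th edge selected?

Prim's algorithm from C:
Step 1: cheapest edge leaving the tree is C–F (9); add F.
Step 2: cheapest edge leaving the tree is D–F (3); add D.
Step 3: cheapest edge leaving the tree is D–E (4); add E.
Step 4: cheapest edge leaving the tree is F–G (6); add G.
Step 5: cheapest edge leaving the tree is B–E (9); add B.
Step 6: cheapest edge leaving the tree is A–B (9); add A.
The 6th edge added is A–B.

A-B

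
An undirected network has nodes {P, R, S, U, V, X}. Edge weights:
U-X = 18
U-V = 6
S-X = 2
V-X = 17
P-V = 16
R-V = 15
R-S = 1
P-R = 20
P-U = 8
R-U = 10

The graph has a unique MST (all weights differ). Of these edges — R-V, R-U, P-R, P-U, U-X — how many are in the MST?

Kruskal's algorithm — process edges by increasing weight (ties by edge label):
R-S (1): add — endpoints in different components.
S-X (2): add — endpoints in different components.
U-V (6): add — endpoints in different components.
P-U (8): add — endpoints in different components.
R-U (10): add — endpoints in different components.
MST edge set: {R-S, S-X, U-V, P-U, R-U}.
Of the listed edges, {R-U, P-U} are in the MST → 2.

2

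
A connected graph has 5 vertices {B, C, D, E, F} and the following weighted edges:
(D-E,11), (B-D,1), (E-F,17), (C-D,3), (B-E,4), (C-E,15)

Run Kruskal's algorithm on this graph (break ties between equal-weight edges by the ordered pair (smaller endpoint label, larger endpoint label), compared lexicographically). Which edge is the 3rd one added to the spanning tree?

B-E

Kruskal's algorithm — process edges by increasing weight (ties by edge label):
B-D (1): add. Components now {B,D} {C} {E} {F}
C-D (3): add. Components now {B,C,D} {E} {F}
B-E (4): add. Components now {B,C,D,E} {F}
D-E (11): skip — D and E already connected.
C-E (15): skip — C and E already connected.
E-F (17): add. Components now {B,C,D,E,F}
The 3rd edge added is B-E.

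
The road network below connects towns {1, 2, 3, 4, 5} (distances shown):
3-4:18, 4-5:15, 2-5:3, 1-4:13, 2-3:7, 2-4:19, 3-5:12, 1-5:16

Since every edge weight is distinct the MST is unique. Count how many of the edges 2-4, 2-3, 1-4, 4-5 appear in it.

Kruskal's algorithm — process edges by increasing weight (ties by edge label):
2-5 (3): add. Components now {1} {2,5} {3} {4}
2-3 (7): add. Components now {1} {2,3,5} {4}
3-5 (12): skip — 3 and 5 already connected.
1-4 (13): add. Components now {1,4} {2,3,5}
4-5 (15): add. Components now {1,2,3,4,5}
MST edge set: {2-5, 2-3, 1-4, 4-5}.
Of the listed edges, {2-3, 1-4, 4-5} are in the MST → 3.

3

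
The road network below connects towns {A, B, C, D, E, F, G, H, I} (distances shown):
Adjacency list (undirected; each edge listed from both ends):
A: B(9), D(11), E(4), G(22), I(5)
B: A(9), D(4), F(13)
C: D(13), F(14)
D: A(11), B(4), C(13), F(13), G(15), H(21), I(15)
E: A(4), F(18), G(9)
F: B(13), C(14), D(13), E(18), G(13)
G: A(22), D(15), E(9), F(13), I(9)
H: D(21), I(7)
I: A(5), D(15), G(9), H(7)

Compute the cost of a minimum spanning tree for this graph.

64

Kruskal: consider edges lightest-first.
A E (4): add — endpoints in different components.
B D (4): add — endpoints in different components.
A I (5): add — endpoints in different components.
H I (7): add — endpoints in different components.
A B (9): add — endpoints in different components.
E G (9): add — endpoints in different components.
G I (9): skip — G and I already connected.
A D (11): skip — A and D already connected.
B F (13): add — endpoints in different components.
C D (13): add — endpoints in different components.
MST edges: A E, B D, A I, H I, A B, E G, B F, C D; total weight 4+4+5+7+9+9+13+13 = 64.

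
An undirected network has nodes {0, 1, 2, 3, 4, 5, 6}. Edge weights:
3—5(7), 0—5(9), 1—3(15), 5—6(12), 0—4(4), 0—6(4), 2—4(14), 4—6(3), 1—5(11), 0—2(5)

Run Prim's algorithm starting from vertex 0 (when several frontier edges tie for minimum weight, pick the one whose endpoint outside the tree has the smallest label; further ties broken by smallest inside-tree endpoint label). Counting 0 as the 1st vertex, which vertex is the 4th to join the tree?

Prim's algorithm from 0:
Step 1: cheapest edge leaving the tree is 0—4 (4); add 4.
Step 2: cheapest edge leaving the tree is 4—6 (3); add 6.
Step 3: cheapest edge leaving the tree is 0—2 (5); add 2.
Step 4: cheapest edge leaving the tree is 0—5 (9); add 5.
Step 5: cheapest edge leaving the tree is 3—5 (7); add 3.
Step 6: cheapest edge leaving the tree is 1—5 (11); add 1.
Vertex order: 0, 4, 6, 2, 5, 3, 1. The 4th vertex is 2.

2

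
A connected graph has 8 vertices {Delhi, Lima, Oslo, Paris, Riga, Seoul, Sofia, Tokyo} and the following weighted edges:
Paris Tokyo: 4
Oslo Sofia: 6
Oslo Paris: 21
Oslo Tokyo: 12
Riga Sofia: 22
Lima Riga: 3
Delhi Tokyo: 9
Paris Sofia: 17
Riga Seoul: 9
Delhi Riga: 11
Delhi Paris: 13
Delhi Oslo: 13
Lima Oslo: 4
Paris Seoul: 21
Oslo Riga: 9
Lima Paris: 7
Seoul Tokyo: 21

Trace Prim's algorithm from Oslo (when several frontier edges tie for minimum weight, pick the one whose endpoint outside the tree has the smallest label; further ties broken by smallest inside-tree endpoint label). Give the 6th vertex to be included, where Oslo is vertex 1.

Tokyo

Prim, starting at Oslo.
Step 1: cheapest edge leaving the tree is Lima Oslo (4); add Lima.
Step 2: cheapest edge leaving the tree is Lima Riga (3); add Riga.
Step 3: cheapest edge leaving the tree is Oslo Sofia (6); add Sofia.
Step 4: cheapest edge leaving the tree is Lima Paris (7); add Paris.
Step 5: cheapest edge leaving the tree is Paris Tokyo (4); add Tokyo.
Step 6: cheapest edge leaving the tree is Delhi Tokyo (9); add Delhi.
Step 7: cheapest edge leaving the tree is Riga Seoul (9); add Seoul.
Vertex order: Oslo, Lima, Riga, Sofia, Paris, Tokyo, Delhi, Seoul. The 6th vertex is Tokyo.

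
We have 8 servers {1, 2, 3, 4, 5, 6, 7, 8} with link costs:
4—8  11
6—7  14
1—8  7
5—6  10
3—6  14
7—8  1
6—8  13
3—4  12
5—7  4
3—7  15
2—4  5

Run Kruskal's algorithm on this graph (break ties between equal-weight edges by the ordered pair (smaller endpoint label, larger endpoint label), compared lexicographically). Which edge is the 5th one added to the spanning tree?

Kruskal's algorithm — process edges by increasing weight (ties by edge label):
7—8 (1): add — endpoints in different components.
5—7 (4): add — endpoints in different components.
2—4 (5): add — endpoints in different components.
1—8 (7): add — endpoints in different components.
5—6 (10): add — endpoints in different components.
4—8 (11): add — endpoints in different components.
3—4 (12): add — endpoints in different components.
The 5th edge added is 5—6.

5-6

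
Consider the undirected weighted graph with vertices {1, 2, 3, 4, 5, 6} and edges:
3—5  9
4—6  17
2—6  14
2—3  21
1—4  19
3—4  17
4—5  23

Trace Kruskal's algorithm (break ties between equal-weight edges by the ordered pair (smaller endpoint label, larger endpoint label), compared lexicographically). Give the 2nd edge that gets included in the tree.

Sort edges by weight, then run Kruskal:
3—5 (9): add. Components now {1} {2} {3,5} {4} {6}
2—6 (14): add. Components now {1} {2,6} {3,5} {4}
3—4 (17): add. Components now {1} {2,6} {3,4,5}
4—6 (17): add. Components now {1} {2,3,4,5,6}
1—4 (19): add. Components now {1,2,3,4,5,6}
The 2nd edge added is 2—6.

2-6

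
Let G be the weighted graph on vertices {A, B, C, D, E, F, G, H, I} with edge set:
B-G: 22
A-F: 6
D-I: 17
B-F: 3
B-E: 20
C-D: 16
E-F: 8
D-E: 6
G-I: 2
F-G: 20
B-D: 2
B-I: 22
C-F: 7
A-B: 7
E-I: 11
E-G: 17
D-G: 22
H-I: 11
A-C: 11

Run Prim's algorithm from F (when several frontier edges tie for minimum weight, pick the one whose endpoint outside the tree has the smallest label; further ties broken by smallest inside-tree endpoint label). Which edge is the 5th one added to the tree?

Grow the tree from F using Prim:
Step 1: cheapest edge leaving the tree is B-F (3); add B.
Step 2: cheapest edge leaving the tree is B-D (2); add D.
Step 3: cheapest edge leaving the tree is A-F (6); add A.
Step 4: cheapest edge leaving the tree is D-E (6); add E.
Step 5: cheapest edge leaving the tree is C-F (7); add C.
Step 6: cheapest edge leaving the tree is E-I (11); add I.
Step 7: cheapest edge leaving the tree is G-I (2); add G.
Step 8: cheapest edge leaving the tree is H-I (11); add H.
The 5th edge added is C-F.

C-F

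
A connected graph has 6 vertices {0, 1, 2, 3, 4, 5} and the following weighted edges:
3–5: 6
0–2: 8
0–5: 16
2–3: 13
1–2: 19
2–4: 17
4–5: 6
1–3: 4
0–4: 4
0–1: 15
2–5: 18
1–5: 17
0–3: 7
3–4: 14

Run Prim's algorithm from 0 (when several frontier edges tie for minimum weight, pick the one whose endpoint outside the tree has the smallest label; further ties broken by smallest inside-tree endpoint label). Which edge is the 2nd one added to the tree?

Prim, starting at 0.
Step 1: cheapest edge leaving the tree is 0–4 (4); add 4.
Step 2: cheapest edge leaving the tree is 4–5 (6); add 5.
Step 3: cheapest edge leaving the tree is 3–5 (6); add 3.
Step 4: cheapest edge leaving the tree is 1–3 (4); add 1.
Step 5: cheapest edge leaving the tree is 0–2 (8); add 2.
The 2nd edge added is 4–5.

4-5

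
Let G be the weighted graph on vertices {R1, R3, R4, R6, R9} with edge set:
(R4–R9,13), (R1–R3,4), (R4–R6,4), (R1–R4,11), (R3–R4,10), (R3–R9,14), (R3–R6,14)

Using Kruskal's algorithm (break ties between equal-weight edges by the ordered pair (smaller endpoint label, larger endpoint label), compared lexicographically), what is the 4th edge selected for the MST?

R4-R9

Sort edges by weight, then run Kruskal:
R1–R3 (4): add. Components now {R4} {R9} {R6} {R1,R3}
R4–R6 (4): add. Components now {R4,R6} {R9} {R1,R3}
R3–R4 (10): add. Components now {R1,R3,R4,R6} {R9}
R1–R4 (11): skip — R4 and R1 already connected.
R4–R9 (13): add. Components now {R1,R3,R4,R6,R9}
The 4th edge added is R4–R9.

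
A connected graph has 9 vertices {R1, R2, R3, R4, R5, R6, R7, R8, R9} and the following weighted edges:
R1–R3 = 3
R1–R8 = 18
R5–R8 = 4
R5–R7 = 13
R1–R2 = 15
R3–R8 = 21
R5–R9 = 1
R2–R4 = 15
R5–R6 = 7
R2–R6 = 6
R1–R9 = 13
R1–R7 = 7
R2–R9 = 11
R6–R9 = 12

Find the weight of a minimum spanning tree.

Kruskal: consider edges lightest-first.
R5–R9 (1): add — endpoints in different components.
R1–R3 (3): add — endpoints in different components.
R5–R8 (4): add — endpoints in different components.
R2–R6 (6): add — endpoints in different components.
R1–R7 (7): add — endpoints in different components.
R5–R6 (7): add — endpoints in different components.
R2–R9 (11): skip — R2 and R9 already connected.
R6–R9 (12): skip — R9 and R6 already connected.
R1–R9 (13): add — endpoints in different components.
R5–R7 (13): skip — R7 and R5 already connected.
R1–R2 (15): skip — R1 and R2 already connected.
R2–R4 (15): add — endpoints in different components.
MST edges: R5–R9, R1–R3, R5–R8, R2–R6, R1–R7, R5–R6, R1–R9, R2–R4; total weight 1+3+4+6+7+7+13+15 = 56.

56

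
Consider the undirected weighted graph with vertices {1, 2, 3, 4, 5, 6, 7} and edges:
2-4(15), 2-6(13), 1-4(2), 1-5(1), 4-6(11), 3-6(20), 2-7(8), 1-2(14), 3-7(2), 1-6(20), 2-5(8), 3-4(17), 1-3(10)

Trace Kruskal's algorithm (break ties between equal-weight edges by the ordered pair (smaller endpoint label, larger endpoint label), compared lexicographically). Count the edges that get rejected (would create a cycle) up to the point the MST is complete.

Sort edges by weight, then run Kruskal:
1-5 (1): add. Components now {1,5} {2} {3} {4} {6} {7}
1-4 (2): add. Components now {1,4,5} {2} {3} {6} {7}
3-7 (2): add. Components now {1,4,5} {2} {3,7} {6}
2-5 (8): add. Components now {1,2,4,5} {3,7} {6}
2-7 (8): add. Components now {1,2,3,4,5,7} {6}
1-3 (10): skip — 1 and 3 already connected.
4-6 (11): add. Components now {1,2,3,4,5,6,7}
Edges rejected before the tree was complete: 1.

1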